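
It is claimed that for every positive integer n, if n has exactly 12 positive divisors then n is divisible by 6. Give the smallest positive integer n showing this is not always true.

Check each positive integer n in order until n has exactly 12 positive divisors but n is not divisible by 6.
The first 8 eligible values, up to n = 132, all satisfy the conclusion.
n = 140: τ(140) = 12; 140 mod 6 = 2.

n = 140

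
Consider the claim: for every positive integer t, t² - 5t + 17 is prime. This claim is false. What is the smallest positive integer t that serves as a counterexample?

A counterexample is any positive integer t such that t² - 5t + 17 is not prime; we check each in order.
For t = 1, 2, 3, 4, …, 10, 11, 12 the conclusion holds.
t = 13: t² - 5t + 17 = 121 = 11 × 11, composite.
Hence t = 13 is a counterexample.

t = 13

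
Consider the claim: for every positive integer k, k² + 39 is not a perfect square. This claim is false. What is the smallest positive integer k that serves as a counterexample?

k = 5

We need the least positive integer k for which k² + 39 is a perfect square.
For k = 1, 2, 3, 4 the conclusion holds.
k = 5: 5² + 39 = 64 = 8², a perfect square.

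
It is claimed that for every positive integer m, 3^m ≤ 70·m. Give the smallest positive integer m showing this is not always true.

Check each positive integer m in order until 3^m > 70·m.
The first 5 eligible values, up to m = 5, all satisfy the conclusion.
m = 6: 3^m = 729 and 70·m = 420, so 729 > 420.

m = 6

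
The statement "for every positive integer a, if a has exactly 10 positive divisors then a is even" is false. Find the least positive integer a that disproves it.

a = 405

We need the least positive integer a for which a has exactly 10 positive divisors but a is odd.
The first 9 eligible values, up to a = 368, all satisfy the conclusion.
a = 405: divisors of 405: 10 divisors; 405 is odd.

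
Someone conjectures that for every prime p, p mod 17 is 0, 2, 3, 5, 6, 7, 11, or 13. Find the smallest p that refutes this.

p = 29

For p = 2, 3, 5, 7, 11, 13, 17, 19, 23 the conclusion holds.
p = 29: 29 mod 17 = 12 — not in {0, 2, 3, 5, 6, 7, 11, 13}.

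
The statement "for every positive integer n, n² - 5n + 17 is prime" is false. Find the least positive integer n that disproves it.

Check each positive integer n in order until n² - 5n + 17 is not prime.
The first 12 eligible values, up to n = 12, all satisfy the conclusion.
n = 13: n² - 5n + 17 = 121 = 11 × 11, composite.
Hence n = 13 is a counterexample.

n = 13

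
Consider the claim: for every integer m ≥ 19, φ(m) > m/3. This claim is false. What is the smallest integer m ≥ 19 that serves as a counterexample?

m = 24

Check each integer m ≥ 19 in order until the claim fails.
For m = 19, 20, 21, 22, 23 the conclusion holds.
m = 24: φ(24) = 8 and 24/3 = 8, so φ(24) ≤ 24/3.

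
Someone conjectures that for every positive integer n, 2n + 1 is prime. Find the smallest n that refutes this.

A counterexample is any positive integer n such that 2n + 1 is not prime; we check each in order.
n = 1: 2n + 1 = 3, prime.
n = 2: 2n + 1 = 5, prime.
n = 3: 2n + 1 = 7, prime.
n = 4: 2n + 1 = 9 = 3 × 3, composite.

n = 4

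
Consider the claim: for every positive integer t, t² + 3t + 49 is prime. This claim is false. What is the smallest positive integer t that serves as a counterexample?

t = 4

t = 1: t² + 3t + 49 = 53, prime.
t = 2: t² + 3t + 49 = 59, prime.
t = 3: t² + 3t + 49 = 67, prime.
t = 4: t² + 3t + 49 = 77 = 7 × 11, composite.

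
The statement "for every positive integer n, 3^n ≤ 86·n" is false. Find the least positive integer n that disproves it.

A counterexample is any positive integer n such that 3^n > 86·n; we check each in order.
n = 1: 3^n = 3 and 86·n = 86, so 3 ≤ 86.
n = 2: 3^n = 9 and 86·n = 172, so 9 ≤ 172.
n = 3: 3^n = 27 and 86·n = 258, so 27 ≤ 258.
n = 4: 3^n = 81 and 86·n = 344, so 81 ≤ 344.
n = 5: 3^n = 243 and 86·n = 430, so 243 ≤ 430.
n = 6: 3^n = 729 and 86·n = 516, so 729 > 516.
Thus n = 6 disproves the claim, and no smaller n works.

n = 6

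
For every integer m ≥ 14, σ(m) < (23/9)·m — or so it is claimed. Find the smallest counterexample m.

m = 48

For m = 14, 15, 16, 17, …, 45, 46, 47 the conclusion holds.
m = 48: σ(48) = 124; 124 ≥ 368/3.
Hence m = 48 is a counterexample.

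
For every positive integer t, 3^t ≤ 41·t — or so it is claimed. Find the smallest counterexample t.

We need the least positive integer t for which 3^t > 41·t.
t = 1: 3^t = 3 and 41·t = 41, so 3 ≤ 41.
t = 2: 3^t = 9 and 41·t = 82, so 9 ≤ 82.
t = 3: 3^t = 27 and 41·t = 123, so 27 ≤ 123.
t = 4: 3^t = 81 and 41·t = 164, so 81 ≤ 164.
t = 5: 3^t = 243 and 41·t = 205, so 243 > 205.
Thus t = 5 disproves the claim, and no smaller t works.

t = 5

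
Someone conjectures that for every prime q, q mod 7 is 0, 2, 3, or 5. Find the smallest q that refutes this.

Check each prime q in order until the claim fails.
For q = 2, 3, 5, 7 the conclusion holds.
q = 11: 11 mod 7 = 4 — not in {0, 2, 3, 5}.
So q = 11 is the smallest counterexample.

q = 11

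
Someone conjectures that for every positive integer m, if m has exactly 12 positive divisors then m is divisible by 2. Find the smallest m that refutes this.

Check each positive integer m in order until m has exactly 12 positive divisors but m is not divisible by 2.
For m = 60, 72, 84, 90, …, 294, 306, 308 the conclusion holds.
m = 315: τ(315) = 12; 315 mod 2 = 1.
Hence m = 315 is a counterexample.

m = 315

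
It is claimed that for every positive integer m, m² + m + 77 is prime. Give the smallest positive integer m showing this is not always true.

m = 6

For m = 1, 2, 3, 4, 5 the conclusion holds.
m = 6: m² + m + 77 = 119 = 7 × 17, composite.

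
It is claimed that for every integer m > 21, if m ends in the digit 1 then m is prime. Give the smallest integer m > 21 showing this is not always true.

We need the least integer m > 21 for which m ends in the digit 1 but m is not prime.
m = 31: 31 ends in 1 and is prime.
m = 41: 41 ends in 1 and is prime.
m = 51: 51 ends in 1; 51 = 3 × 17, composite.
Thus m = 51 disproves the claim, and no smaller m works.

m = 51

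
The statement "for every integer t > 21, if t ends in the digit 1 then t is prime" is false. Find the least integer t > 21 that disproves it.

t = 51

A counterexample is any integer t > 21 such that t ends in the digit 1 but t is not prime; we check each in order.
t = 31: 31 ends in 1 and is prime.
t = 41: 41 ends in 1 and is prime.
t = 51: 51 ends in 1; 51 = 3 × 17, composite.
Thus t = 51 disproves the claim, and no smaller t works.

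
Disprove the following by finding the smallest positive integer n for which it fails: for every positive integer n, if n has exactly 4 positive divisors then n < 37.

Check each positive integer n in order until n has exactly 4 positive divisors but the claim fails.
The first 12 eligible values, up to n = 35, all satisfy the conclusion.
n = 38: τ(38) = 4; 38 ≥ 37.
Thus n = 38 disproves the claim, and no smaller n works.

n = 38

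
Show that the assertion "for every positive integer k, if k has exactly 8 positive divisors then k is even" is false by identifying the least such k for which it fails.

We need the least positive integer k for which k has exactly 8 positive divisors but k is odd.
For k = 24, 30, 40, 42, …, 88, 102, 104 the conclusion holds.
k = 105: divisors of 105: 1, 3, 5, 7, 15, 21, 35, 105; 105 is odd.
Hence k = 105 is a counterexample.

k = 105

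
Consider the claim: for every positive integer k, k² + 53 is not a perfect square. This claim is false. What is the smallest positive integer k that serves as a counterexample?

k = 26

Check each positive integer k in order until k² + 53 is a perfect square.
For k = 1, 2, 3, 4, …, 23, 24, 25 the conclusion holds.
k = 26: 26² + 53 = 729 = 27², a perfect square.
Thus k = 26 disproves the claim, and no smaller k works.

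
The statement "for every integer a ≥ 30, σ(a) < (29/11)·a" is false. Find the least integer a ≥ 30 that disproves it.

Check each integer a ≥ 30 in order until the claim fails.
The first 30 eligible values, up to a = 59, all satisfy the conclusion.
a = 60: σ(60) = 168; 168 ≥ 1740/11.

a = 60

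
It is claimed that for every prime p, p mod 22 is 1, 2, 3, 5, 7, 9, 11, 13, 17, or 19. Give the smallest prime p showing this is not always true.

Check each prime p in order until the claim fails.
For p = 2, 3, 5, 7, …, 23, 29, 31 the conclusion holds.
p = 37: 37 mod 22 = 15 — not in {1, 2, 3, 5, 7, 9, 11, 13, 17, 19}.
Hence p = 37 is a counterexample.

p = 37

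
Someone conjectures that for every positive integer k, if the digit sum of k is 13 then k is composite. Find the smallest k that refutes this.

k = 67

We need the least positive integer k for which the digit sum of k is 13 but k is prime.
For k = 49, 58 the conclusion holds.
k = 67: digit sum 13; 67 is prime, not composite.
Hence k = 67 is a counterexample.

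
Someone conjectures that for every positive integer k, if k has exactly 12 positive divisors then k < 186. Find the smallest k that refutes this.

For k = 60, 72, 84, 90, …, 150, 156, 160 the conclusion holds.
k = 198: τ(198) = 12; 198 ≥ 186.
Hence k = 198 is a counterexample.

k = 198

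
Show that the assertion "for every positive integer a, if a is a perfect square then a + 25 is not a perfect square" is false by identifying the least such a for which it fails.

For a = 1, 4, 9, 16, …, 81, 100, 121 the conclusion holds.
a = 144: 144 = 12² and 144 + 25 = 169 = 13².
So a = 144 is the smallest counterexample.

a = 144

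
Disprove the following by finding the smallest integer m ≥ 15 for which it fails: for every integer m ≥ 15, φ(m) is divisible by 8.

Check each integer m ≥ 15 in order until φ(m) is not divisible by 8.
For m = 15, 16, 17 the conclusion holds.
m = 18: φ(18) = 6; 6 mod 8 = 6.
So m = 18 is the smallest counterexample.

m = 18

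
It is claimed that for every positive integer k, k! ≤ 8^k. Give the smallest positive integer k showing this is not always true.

k = 20

A counterexample is any positive integer k such that k! > 8^k; we check each in order.
The first 19 eligible values, up to k = 19, all satisfy the conclusion.
k = 20: k! = 2432902008176640000 and 8^k = 1152921504606846976, so 2432902008176640000 > 1152921504606846976.
Hence k = 20 is a counterexample.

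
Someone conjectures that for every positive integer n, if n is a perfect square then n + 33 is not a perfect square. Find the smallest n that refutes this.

n = 16

A counterexample is any positive integer n such that n is a perfect square but n + 33 is a perfect square; we check each in order.
For n = 1, 4, 9 the conclusion holds.
n = 16: 16 = 4² and 16 + 33 = 49 = 7².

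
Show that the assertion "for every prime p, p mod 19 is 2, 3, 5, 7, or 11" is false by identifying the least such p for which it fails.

p = 13

A counterexample is any prime p such that the claim fails; we check each in order.
For p = 2, 3, 5, 7, 11 the conclusion holds.
p = 13: 13 mod 19 = 13 — not in {2, 3, 5, 7, 11}.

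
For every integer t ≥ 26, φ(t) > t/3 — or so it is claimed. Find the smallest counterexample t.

t = 30

Check each integer t ≥ 26 in order until the claim fails.
t = 26: φ(26) = 12 and 26/3 = 26/3, so φ(26) > 26/3.
t = 27: φ(27) = 18 and 27/3 = 9, so φ(27) > 27/3.
t = 28: φ(28) = 12 and 28/3 = 28/3, so φ(28) > 28/3.
t = 29: φ(29) = 28 and 29/3 = 29/3, so φ(29) > 29/3.
t = 30: φ(30) = 8 and 30/3 = 10, so φ(30) ≤ 30/3.
So t = 30 is the smallest counterexample.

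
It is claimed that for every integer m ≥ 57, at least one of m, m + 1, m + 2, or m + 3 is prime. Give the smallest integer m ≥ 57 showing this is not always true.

m = 62

A counterexample is any integer m ≥ 57 such that m, m + 1, m + 2, m + 3 are all composite; we check each in order.
m = 57: 59 is prime.
m = 58: 59 is prime.
m = 59: 59 is prime.
m = 60: 61 is prime.
m = 61: 61 is prime.
m = 62: 62 = 2 × 31; 63 = 3 × 21; 64 = 2 × 32; 65 = 5 × 13 — all composite.
So m = 62 is the smallest counterexample.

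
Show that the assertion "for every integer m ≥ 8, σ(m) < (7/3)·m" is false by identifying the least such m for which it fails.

m = 12

We need the least integer m ≥ 8 for which the claim fails.
m = 8: σ(8) = 15; 15 < 56/3.
m = 9: σ(9) = 13; 13 < 21.
m = 10: σ(10) = 18; 18 < 70/3.
m = 11: σ(11) = 12; 12 < 77/3.
m = 12: σ(12) = 28; 28 ≥ 28.
Hence m = 12 is a counterexample.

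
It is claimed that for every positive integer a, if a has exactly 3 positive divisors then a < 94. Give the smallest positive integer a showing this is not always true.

Check each positive integer a in order until a has exactly 3 positive divisors but the claim fails.
For a = 4, 9, 25, 49 the conclusion holds.
a = 121: τ(121) = 3; 121 ≥ 94.

a = 121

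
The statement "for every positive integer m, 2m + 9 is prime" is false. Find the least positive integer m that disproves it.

We need the least positive integer m for which 2m + 9 is not prime.
m = 1: 2m + 9 = 11, prime.
m = 2: 2m + 9 = 13, prime.
m = 3: 2m + 9 = 15 = 3 × 5, composite.
So m = 3 is the smallest counterexample.

m = 3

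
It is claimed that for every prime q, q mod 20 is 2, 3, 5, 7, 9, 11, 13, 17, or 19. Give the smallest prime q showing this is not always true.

A counterexample is any prime q such that the claim fails; we check each in order.
For q = 2, 3, 5, 7, …, 29, 31, 37 the conclusion holds.
q = 41: 41 mod 20 = 1 — not in {2, 3, 5, 7, 9, 11, 13, 17, 19}.

q = 41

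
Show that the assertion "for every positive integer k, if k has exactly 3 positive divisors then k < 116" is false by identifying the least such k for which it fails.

The first 4 eligible values, up to k = 49, all satisfy the conclusion.
k = 121: τ(121) = 3; 121 ≥ 116.
Hence k = 121 is a counterexample.

k = 121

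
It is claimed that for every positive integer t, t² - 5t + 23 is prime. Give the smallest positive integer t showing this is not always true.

A counterexample is any positive integer t such that t² - 5t + 23 is not prime; we check each in order.
The first 18 eligible values, up to t = 18, all satisfy the conclusion.
t = 19: t² - 5t + 23 = 289 = 17 × 17, composite.

t = 19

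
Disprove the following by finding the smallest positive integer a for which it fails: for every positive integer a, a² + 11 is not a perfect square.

We need the least positive integer a for which a² + 11 is a perfect square.
The first 4 eligible values, up to a = 4, all satisfy the conclusion.
a = 5: 5² + 11 = 36 = 6², a perfect square.

a = 5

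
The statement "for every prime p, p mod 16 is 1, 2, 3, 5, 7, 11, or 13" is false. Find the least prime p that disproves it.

p = 31

The first 10 eligible values, up to p = 29, all satisfy the conclusion.
p = 31: 31 mod 16 = 15 — not in {1, 2, 3, 5, 7, 11, 13}.
So p = 31 is the smallest counterexample.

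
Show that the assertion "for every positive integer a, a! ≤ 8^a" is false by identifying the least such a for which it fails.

A counterexample is any positive integer a such that a! > 8^a; we check each in order.
For a = 1, 2, 3, 4, …, 17, 18, 19 the conclusion holds.
a = 20: a! = 2432902008176640000 and 8^a = 1152921504606846976, so 2432902008176640000 > 1152921504606846976.

a = 20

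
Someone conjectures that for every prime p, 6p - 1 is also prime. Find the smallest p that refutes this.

Check each prime p in order until 6p - 1 is not prime.
For p = 2, 3, 5, 7 the conclusion holds.
p = 11: 6p - 1 = 65 = 5 × 13, not prime.
Thus p = 11 disproves the claim, and no smaller p works.

p = 11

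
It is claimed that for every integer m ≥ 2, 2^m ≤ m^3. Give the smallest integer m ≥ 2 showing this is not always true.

A counterexample is any integer m ≥ 2 such that 2^m > m^3; we check each in order.
m = 2: 2^m = 4 and m^3 = 8, so 4 ≤ 8.
m = 3: 2^m = 8 and m^3 = 27, so 8 ≤ 27.
m = 4: 2^m = 16 and m^3 = 64, so 16 ≤ 64.
m = 5: 2^m = 32 and m^3 = 125, so 32 ≤ 125.
m = 6: 2^m = 64 and m^3 = 216, so 64 ≤ 216.
m = 7: 2^m = 128 and m^3 = 343, so 128 ≤ 343.
m = 8: 2^m = 256 and m^3 = 512, so 256 ≤ 512.
m = 9: 2^m = 512 and m^3 = 729, so 512 ≤ 729.
m = 10: 2^m = 1024 and m^3 = 1000, so 1024 > 1000.
So m = 10 is the smallest counterexample.

m = 10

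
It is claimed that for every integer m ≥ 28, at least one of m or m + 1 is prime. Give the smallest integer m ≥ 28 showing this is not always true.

m = 32

m = 28: 29 is prime.
m = 29: 29 is prime.
m = 30: 31 is prime.
m = 31: 31 is prime.
m = 32: 32 = 2 × 16; 33 = 3 × 11 — both composite.
Thus m = 32 disproves the claim, and no smaller m works.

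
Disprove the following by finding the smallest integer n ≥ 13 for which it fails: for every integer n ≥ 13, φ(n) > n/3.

n = 18

Check each integer n ≥ 13 in order until the claim fails.
For n = 13, 14, 15, 16, 17 the conclusion holds.
n = 18: φ(18) = 6 and 18/3 = 6, so φ(18) ≤ 18/3.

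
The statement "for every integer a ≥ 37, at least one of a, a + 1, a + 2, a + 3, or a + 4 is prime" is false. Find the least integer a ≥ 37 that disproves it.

a = 48

A counterexample is any integer a ≥ 37 such that a, a + 1, a + 2, a + 3, a + 4 are all composite; we check each in order.
The first 11 eligible values, up to a = 47, all satisfy the conclusion.
a = 48: 48 = 2 × 24; 49 = 7 × 7; 50 = 2 × 25; 51 = 3 × 17; 52 = 2 × 26 — all composite.
Thus a = 48 disproves the claim, and no smaller a works.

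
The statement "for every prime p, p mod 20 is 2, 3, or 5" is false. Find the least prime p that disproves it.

For p = 2, 3, 5 the conclusion holds.
p = 7: 7 mod 20 = 7 — not in {2, 3, 5}.

p = 7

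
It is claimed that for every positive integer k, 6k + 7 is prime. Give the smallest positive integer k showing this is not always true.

Check each positive integer k in order until 6k + 7 is not prime.
k = 1: 6k + 7 = 13, prime.
k = 2: 6k + 7 = 19, prime.
k = 3: 6k + 7 = 25 = 5 × 5, composite.
Thus k = 3 disproves the claim, and no smaller k works.

k = 3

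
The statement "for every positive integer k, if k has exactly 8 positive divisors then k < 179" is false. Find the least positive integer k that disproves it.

k = 182

A counterexample is any positive integer k such that k has exactly 8 positive divisors but the claim fails; we check each in order.
For k = 24, 30, 40, 42, …, 165, 170, 174 the conclusion holds.
k = 182: τ(182) = 8; 182 ≥ 179.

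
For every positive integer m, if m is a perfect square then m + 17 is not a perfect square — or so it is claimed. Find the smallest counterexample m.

m = 64

A counterexample is any positive integer m such that m is a perfect square but m + 17 is a perfect square; we check each in order.
For m = 1, 4, 9, 16, 25, 36, 49 the conclusion holds.
m = 64: 64 = 8² and 64 + 17 = 81 = 9².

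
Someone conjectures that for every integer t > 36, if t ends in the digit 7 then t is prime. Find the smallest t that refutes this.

A counterexample is any integer t > 36 such that t ends in the digit 7 but t is not prime; we check each in order.
For t = 37, 47 the conclusion holds.
t = 57: 57 ends in 7; 57 = 3 × 19, composite.

t = 57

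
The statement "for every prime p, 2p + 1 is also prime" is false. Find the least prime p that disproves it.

Check each prime p in order until 2p + 1 is not prime.
For p = 2, 3, 5 the conclusion holds.
p = 7: 2p + 1 = 15 = 3 × 5, not prime.
So p = 7 is the smallest counterexample.

p = 7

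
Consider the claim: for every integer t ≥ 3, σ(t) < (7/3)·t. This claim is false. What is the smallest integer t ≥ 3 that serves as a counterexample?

t = 12

We need the least integer t ≥ 3 for which the claim fails.
For t = 3, 4, 5, 6, 7, 8, 9, 10, 11 the conclusion holds.
t = 12: σ(12) = 28; 28 ≥ 28.
Thus t = 12 disproves the claim, and no smaller t works.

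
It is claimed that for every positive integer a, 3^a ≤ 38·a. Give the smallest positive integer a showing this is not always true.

Check each positive integer a in order until 3^a > 38·a.
For a = 1, 2, 3, 4 the conclusion holds.
a = 5: 3^a = 243 and 38·a = 190, so 243 > 190.

a = 5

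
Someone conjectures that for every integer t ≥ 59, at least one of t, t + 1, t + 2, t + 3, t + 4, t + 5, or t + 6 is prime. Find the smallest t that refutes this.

A counterexample is any integer t ≥ 59 such that t, t + 1, t + 2, t + 3, t + 4, t + 5, t + 6 are all composite; we check each in order.
For t = 59, 60, 61, 62, …, 87, 88, 89 the conclusion holds.
t = 90: 90 = 2 × 45; 91 = 7 × 13; 92 = 2 × 46; 93 = 3 × 31; 94 = 2 × 47; 95 = 5 × 19; 96 = 2 × 48 — all composite.

t = 90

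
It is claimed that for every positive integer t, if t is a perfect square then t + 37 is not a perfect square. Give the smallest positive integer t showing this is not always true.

t = 324

For t = 1, 4, 9, 16, …, 225, 256, 289 the conclusion holds.
t = 324: 324 = 18² and 324 + 37 = 361 = 19².
Thus t = 324 disproves the claim, and no smaller t works.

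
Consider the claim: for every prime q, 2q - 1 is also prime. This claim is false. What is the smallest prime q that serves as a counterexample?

q = 5

Check each prime q in order until 2q - 1 is not prime.
For q = 2, 3 the conclusion holds.
q = 5: 2q - 1 = 9 = 3 × 3, not prime.
Hence q = 5 is a counterexample.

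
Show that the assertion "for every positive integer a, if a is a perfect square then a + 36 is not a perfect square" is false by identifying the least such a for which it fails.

a = 64

Check each positive integer a in order until a is a perfect square but a + 36 is a perfect square.
For a = 1, 4, 9, 16, 25, 36, 49 the conclusion holds.
a = 64: 64 = 8² and 64 + 36 = 100 = 10².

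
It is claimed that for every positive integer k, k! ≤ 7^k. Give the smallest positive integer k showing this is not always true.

k = 17

For k = 1, 2, 3, 4, …, 14, 15, 16 the conclusion holds.
k = 17: k! = 355687428096000 and 7^k = 232630513987207, so 355687428096000 > 232630513987207.
Hence k = 17 is a counterexample.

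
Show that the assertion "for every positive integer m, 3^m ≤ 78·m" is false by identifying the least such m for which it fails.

m = 6

We need the least positive integer m for which 3^m > 78·m.
For m = 1, 2, 3, 4, 5 the conclusion holds.
m = 6: 3^m = 729 and 78·m = 468, so 729 > 468.
Hence m = 6 is a counterexample.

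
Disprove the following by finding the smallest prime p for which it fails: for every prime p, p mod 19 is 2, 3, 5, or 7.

p = 11

We need the least prime p for which the claim fails.
For p = 2, 3, 5, 7 the conclusion holds.
p = 11: 11 mod 19 = 11 — not in {2, 3, 5, 7}.
So p = 11 is the smallest counterexample.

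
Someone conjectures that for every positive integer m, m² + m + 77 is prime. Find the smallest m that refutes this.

A counterexample is any positive integer m such that m² + m + 77 is not prime; we check each in order.
The first 5 eligible values, up to m = 5, all satisfy the conclusion.
m = 6: m² + m + 77 = 119 = 7 × 17, composite.

m = 6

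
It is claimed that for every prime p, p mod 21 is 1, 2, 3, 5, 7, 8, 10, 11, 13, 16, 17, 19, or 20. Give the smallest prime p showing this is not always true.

We need the least prime p for which the claim fails.
For p = 2, 3, 5, 7, …, 53, 59, 61 the conclusion holds.
p = 67: 67 mod 21 = 4 — not in {1, 2, 3, 5, 7, 8, 10, 11, 13, 16, 17, 19, 20}.
Hence p = 67 is a counterexample.

p = 67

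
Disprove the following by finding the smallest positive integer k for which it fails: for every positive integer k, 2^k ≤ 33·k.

k = 9

We need the least positive integer k for which 2^k > 33·k.
For k = 1, 2, 3, 4, 5, 6, 7, 8 the conclusion holds.
k = 9: 2^k = 512 and 33·k = 297, so 512 > 297.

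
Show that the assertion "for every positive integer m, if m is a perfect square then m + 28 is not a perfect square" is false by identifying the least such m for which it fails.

m = 36

For m = 1, 4, 9, 16, 25 the conclusion holds.
m = 36: 36 = 6² and 36 + 28 = 64 = 8².
Hence m = 36 is a counterexample.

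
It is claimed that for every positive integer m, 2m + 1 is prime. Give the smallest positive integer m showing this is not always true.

m = 4

For m = 1, 2, 3 the conclusion holds.
m = 4: 2m + 1 = 9 = 3 × 3, composite.
So m = 4 is the smallest counterexample.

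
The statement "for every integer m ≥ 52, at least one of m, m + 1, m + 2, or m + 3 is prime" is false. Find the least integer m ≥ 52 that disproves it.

Check each integer m ≥ 52 in order until m, m + 1, m + 2, m + 3 are all composite.
For m = 52, 53 the conclusion holds.
m = 54: 54 = 2 × 27; 55 = 5 × 11; 56 = 2 × 28; 57 = 3 × 19 — all composite.

m = 54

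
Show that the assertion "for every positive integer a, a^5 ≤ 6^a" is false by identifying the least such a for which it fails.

a = 3

We need the least positive integer a for which a^5 > 6^a.
For a = 1, 2 the conclusion holds.
a = 3: a^5 = 243 and 6^a = 216, so 243 > 216.
Hence a = 3 is a counterexample.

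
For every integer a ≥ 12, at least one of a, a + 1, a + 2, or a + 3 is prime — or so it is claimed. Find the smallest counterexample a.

a = 24

A counterexample is any integer a ≥ 12 such that a, a + 1, a + 2, a + 3 are all composite; we check each in order.
For a = 12, 13, 14, 15, …, 21, 22, 23 the conclusion holds.
a = 24: 24 = 2 × 12; 25 = 5 × 5; 26 = 2 × 13; 27 = 3 × 9 — all composite.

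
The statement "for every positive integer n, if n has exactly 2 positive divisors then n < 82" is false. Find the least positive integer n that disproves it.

n = 83

For n = 2, 3, 5, 7, …, 71, 73, 79 the conclusion holds.
n = 83: τ(83) = 2; 83 ≥ 82.
So n = 83 is the smallest counterexample.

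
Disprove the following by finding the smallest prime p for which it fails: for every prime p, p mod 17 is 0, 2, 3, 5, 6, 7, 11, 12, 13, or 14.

p = 43

We need the least prime p for which the claim fails.
For p = 2, 3, 5, 7, …, 31, 37, 41 the conclusion holds.
p = 43: 43 mod 17 = 9 — not in {0, 2, 3, 5, 6, 7, 11, 12, 13, 14}.
Thus p = 43 disproves the claim, and no smaller p works.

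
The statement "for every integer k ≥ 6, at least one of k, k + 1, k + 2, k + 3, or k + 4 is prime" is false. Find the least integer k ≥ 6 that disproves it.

We need the least integer k ≥ 6 for which k, k + 1, k + 2, k + 3, k + 4 are all composite.
For k = 6, 7, 8, 9, …, 21, 22, 23 the conclusion holds.
k = 24: 24 = 2 × 12; 25 = 5 × 5; 26 = 2 × 13; 27 = 3 × 9; 28 = 2 × 14 — all composite.
So k = 24 is the smallest counterexample.

k = 24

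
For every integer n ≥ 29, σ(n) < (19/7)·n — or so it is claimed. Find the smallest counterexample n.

Check each integer n ≥ 29 in order until the claim fails.
For n = 29, 30, 31, 32, …, 57, 58, 59 the conclusion holds.
n = 60: σ(60) = 168; 168 ≥ 1140/7.
So n = 60 is the smallest counterexample.

n = 60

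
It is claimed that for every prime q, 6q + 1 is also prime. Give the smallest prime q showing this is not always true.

q = 19

Check each prime q in order until 6q + 1 is not prime.
The first 7 eligible values, up to q = 17, all satisfy the conclusion.
q = 19: 6q + 1 = 115 = 5 × 23, not prime.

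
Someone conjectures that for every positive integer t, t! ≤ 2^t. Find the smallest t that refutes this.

t = 4

We need the least positive integer t for which t! > 2^t.
For t = 1, 2, 3 the conclusion holds.
t = 4: t! = 24 and 2^t = 16, so 24 > 16.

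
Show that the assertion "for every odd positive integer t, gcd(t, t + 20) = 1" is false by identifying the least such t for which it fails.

t = 5

A counterexample is any odd positive integer t such that gcd(t, t + 20) > 1; we check each in order.
t = 1: gcd(1, 21) = 1.
t = 3: gcd(3, 23) = 1.
t = 5: gcd(5, 25) = 5.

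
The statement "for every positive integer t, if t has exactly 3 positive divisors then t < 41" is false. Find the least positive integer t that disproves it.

t = 49

We need the least positive integer t for which t has exactly 3 positive divisors but the claim fails.
For t = 4, 9, 25 the conclusion holds.
t = 49: τ(49) = 3; 49 ≥ 41.
Hence t = 49 is a counterexample.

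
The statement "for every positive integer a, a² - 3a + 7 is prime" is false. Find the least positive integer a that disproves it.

a = 6

Check each positive integer a in order until a² - 3a + 7 is not prime.
For a = 1, 2, 3, 4, 5 the conclusion holds.
a = 6: a² - 3a + 7 = 25 = 5 × 5, composite.
Thus a = 6 disproves the claim, and no smaller a works.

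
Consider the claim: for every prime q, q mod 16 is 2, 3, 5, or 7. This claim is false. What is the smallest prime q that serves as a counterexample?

For q = 2, 3, 5, 7 the conclusion holds.
q = 11: 11 mod 16 = 11 — not in {2, 3, 5, 7}.
Hence q = 11 is a counterexample.

q = 11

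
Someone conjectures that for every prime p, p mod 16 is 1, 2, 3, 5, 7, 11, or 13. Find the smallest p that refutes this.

A counterexample is any prime p such that the claim fails; we check each in order.
For p = 2, 3, 5, 7, 11, 13, 17, 19, 23, 29 the conclusion holds.
p = 31: 31 mod 16 = 15 — not in {1, 2, 3, 5, 7, 11, 13}.
So p = 31 is the smallest counterexample.

p = 31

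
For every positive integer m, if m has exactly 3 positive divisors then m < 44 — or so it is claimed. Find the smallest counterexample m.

m = 49

For m = 4, 9, 25 the conclusion holds.
m = 49: τ(49) = 3; 49 ≥ 44.
Hence m = 49 is a counterexample.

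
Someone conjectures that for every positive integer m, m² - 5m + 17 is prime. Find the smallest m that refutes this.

m = 13

For m = 1, 2, 3, 4, …, 10, 11, 12 the conclusion holds.
m = 13: m² - 5m + 17 = 121 = 11 × 11, composite.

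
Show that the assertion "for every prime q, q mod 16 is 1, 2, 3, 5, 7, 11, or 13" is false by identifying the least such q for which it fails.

q = 31

Check each prime q in order until the claim fails.
The first 10 eligible values, up to q = 29, all satisfy the conclusion.
q = 31: 31 mod 16 = 15 — not in {1, 2, 3, 5, 7, 11, 13}.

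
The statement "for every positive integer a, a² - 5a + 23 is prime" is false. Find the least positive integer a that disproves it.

a = 19

For a = 1, 2, 3, 4, …, 16, 17, 18 the conclusion holds.
a = 19: a² - 5a + 23 = 289 = 17 × 17, composite.
Thus a = 19 disproves the claim, and no smaller a works.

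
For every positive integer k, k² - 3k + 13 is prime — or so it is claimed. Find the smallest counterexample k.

Check each positive integer k in order until k² - 3k + 13 is not prime.
For k = 1, 2, 3, 4, …, 9, 10, 11 the conclusion holds.
k = 12: k² - 3k + 13 = 121 = 11 × 11, composite.
Hence k = 12 is a counterexample.

k = 12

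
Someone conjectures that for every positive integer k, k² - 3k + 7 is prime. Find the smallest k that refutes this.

k = 6

Check each positive integer k in order until k² - 3k + 7 is not prime.
For k = 1, 2, 3, 4, 5 the conclusion holds.
k = 6: k² - 3k + 7 = 25 = 5 × 5, composite.
So k = 6 is the smallest counterexample.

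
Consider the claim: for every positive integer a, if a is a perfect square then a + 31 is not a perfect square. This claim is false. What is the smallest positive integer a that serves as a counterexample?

a = 225

The first 14 eligible values, up to a = 196, all satisfy the conclusion.
a = 225: 225 = 15² and 225 + 31 = 256 = 16².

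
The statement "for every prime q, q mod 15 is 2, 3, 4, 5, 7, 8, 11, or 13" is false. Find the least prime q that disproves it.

We need the least prime q for which the claim fails.
For q = 2, 3, 5, 7, 11, 13, 17, 19, 23 the conclusion holds.
q = 29: 29 mod 15 = 14 — not in {2, 3, 4, 5, 7, 8, 11, 13}.
Hence q = 29 is a counterexample.

q = 29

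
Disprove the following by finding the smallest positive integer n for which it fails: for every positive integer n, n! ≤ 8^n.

We need the least positive integer n for which n! > 8^n.
The first 19 eligible values, up to n = 19, all satisfy the conclusion.
n = 20: n! = 2432902008176640000 and 8^n = 1152921504606846976, so 2432902008176640000 > 1152921504606846976.

n = 20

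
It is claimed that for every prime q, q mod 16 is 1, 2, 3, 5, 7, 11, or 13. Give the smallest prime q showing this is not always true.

A counterexample is any prime q such that the claim fails; we check each in order.
For q = 2, 3, 5, 7, 11, 13, 17, 19, 23, 29 the conclusion holds.
q = 31: 31 mod 16 = 15 — not in {1, 2, 3, 5, 7, 11, 13}.

q = 31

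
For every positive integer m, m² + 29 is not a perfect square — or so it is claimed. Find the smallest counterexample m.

m = 14

The first 13 eligible values, up to m = 13, all satisfy the conclusion.
m = 14: 14² + 29 = 225 = 15², a perfect square.
Thus m = 14 disproves the claim, and no smaller m works.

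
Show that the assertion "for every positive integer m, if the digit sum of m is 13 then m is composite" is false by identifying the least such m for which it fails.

m = 67

We need the least positive integer m for which the digit sum of m is 13 but m is prime.
For m = 49, 58 the conclusion holds.
m = 67: digit sum 13; 67 is prime, not composite.
Thus m = 67 disproves the claim, and no smaller m works.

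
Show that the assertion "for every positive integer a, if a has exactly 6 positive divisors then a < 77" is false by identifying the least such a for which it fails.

a = 92

A counterexample is any positive integer a such that a has exactly 6 positive divisors but the claim fails; we check each in order.
The first 13 eligible values, up to a = 76, all satisfy the conclusion.
a = 92: τ(92) = 6; 92 ≥ 77.
So a = 92 is the smallest counterexample.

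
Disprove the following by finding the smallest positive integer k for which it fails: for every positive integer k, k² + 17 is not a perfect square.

Check each positive integer k in order until k² + 17 is a perfect square.
The first 7 eligible values, up to k = 7, all satisfy the conclusion.
k = 8: 8² + 17 = 81 = 9², a perfect square.
Hence k = 8 is a counterexample.

k = 8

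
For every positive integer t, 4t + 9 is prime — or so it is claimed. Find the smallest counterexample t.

t = 3

A counterexample is any positive integer t such that 4t + 9 is not prime; we check each in order.
t = 1: 4t + 9 = 13, prime.
t = 2: 4t + 9 = 17, prime.
t = 3: 4t + 9 = 21 = 3 × 7, composite.
Hence t = 3 is a counterexample.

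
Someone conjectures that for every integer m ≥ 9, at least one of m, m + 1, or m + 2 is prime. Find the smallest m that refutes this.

A counterexample is any integer m ≥ 9 such that m, m + 1, m + 2 are all composite; we check each in order.
For m = 9, 10, 11, 12, 13 the conclusion holds.
m = 14: 14 = 2 × 7; 15 = 3 × 5; 16 = 2 × 8 — all composite.
Hence m = 14 is a counterexample.

m = 14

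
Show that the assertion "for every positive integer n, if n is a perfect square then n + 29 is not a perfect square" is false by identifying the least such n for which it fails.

n = 196

For n = 1, 4, 9, 16, …, 121, 144, 169 the conclusion holds.
n = 196: 196 = 14² and 196 + 29 = 225 = 15².
So n = 196 is the smallest counterexample.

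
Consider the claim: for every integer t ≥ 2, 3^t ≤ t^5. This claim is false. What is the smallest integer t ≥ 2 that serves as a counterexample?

We need the least integer t ≥ 2 for which 3^t > t^5.
For t = 2, 3, 4, 5, 6, 7, 8, 9, 10 the conclusion holds.
t = 11: 3^t = 177147 and t^5 = 161051, so 177147 > 161051.
Thus t = 11 disproves the claim, and no smaller t works.

t = 11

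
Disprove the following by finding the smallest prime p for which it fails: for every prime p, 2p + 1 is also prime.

p = 7

We need the least prime p for which 2p + 1 is not prime.
For p = 2, 3, 5 the conclusion holds.
p = 7: 2p + 1 = 15 = 3 × 5, not prime.
So p = 7 is the smallest counterexample.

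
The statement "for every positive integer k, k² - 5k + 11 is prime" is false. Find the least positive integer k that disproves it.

A counterexample is any positive integer k such that k² - 5k + 11 is not prime; we check each in order.
For k = 1, 2, 3, 4, 5, 6 the conclusion holds.
k = 7: k² - 5k + 11 = 25 = 5 × 5, composite.

k = 7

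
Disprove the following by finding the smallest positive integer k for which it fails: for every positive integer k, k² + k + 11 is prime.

k = 10

The first 9 eligible values, up to k = 9, all satisfy the conclusion.
k = 10: k² + k + 11 = 121 = 11 × 11, composite.
So k = 10 is the smallest counterexample.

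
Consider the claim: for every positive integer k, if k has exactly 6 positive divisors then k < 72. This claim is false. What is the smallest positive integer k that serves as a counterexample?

Check each positive integer k in order until k has exactly 6 positive divisors but the claim fails.
The first 11 eligible values, up to k = 68, all satisfy the conclusion.
k = 75: τ(75) = 6; 75 ≥ 72.

k = 75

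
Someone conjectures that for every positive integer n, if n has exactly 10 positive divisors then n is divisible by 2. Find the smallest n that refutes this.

n = 405

The first 9 eligible values, up to n = 368, all satisfy the conclusion.
n = 405: τ(405) = 10; 405 mod 2 = 1.
Thus n = 405 disproves the claim, and no smaller n works.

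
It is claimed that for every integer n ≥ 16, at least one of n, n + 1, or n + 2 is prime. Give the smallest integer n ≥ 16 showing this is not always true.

A counterexample is any integer n ≥ 16 such that n, n + 1, n + 2 are all composite; we check each in order.
n = 16: 17 is prime.
n = 17: 17 is prime.
n = 18: 19 is prime.
n = 19: 19 is prime.
n = 20: 20 = 2 × 10; 21 = 3 × 7; 22 = 2 × 11 — all composite.
So n = 20 is the smallest counterexample.

n = 20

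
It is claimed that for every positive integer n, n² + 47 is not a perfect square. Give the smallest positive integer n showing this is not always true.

n = 23

Check each positive integer n in order until n² + 47 is a perfect square.
The first 22 eligible values, up to n = 22, all satisfy the conclusion.
n = 23: 23² + 47 = 576 = 24², a perfect square.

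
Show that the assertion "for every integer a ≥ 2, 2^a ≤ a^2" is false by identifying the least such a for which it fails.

a = 5

For a = 2, 3, 4 the conclusion holds.
a = 5: 2^a = 32 and a^2 = 25, so 32 > 25.
Thus a = 5 disproves the claim, and no smaller a works.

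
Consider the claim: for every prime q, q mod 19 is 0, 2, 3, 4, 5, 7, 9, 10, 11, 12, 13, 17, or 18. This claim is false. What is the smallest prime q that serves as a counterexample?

Check each prime q in order until the claim fails.
For q = 2, 3, 5, 7, …, 41, 43, 47 the conclusion holds.
q = 53: 53 mod 19 = 15 — not in {0, 2, 3, 4, 5, 7, 9, 10, 11, 12, 13, 17, 18}.
Thus q = 53 disproves the claim, and no smaller q works.

q = 53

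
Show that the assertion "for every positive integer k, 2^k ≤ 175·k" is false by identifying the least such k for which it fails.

k = 11

For k = 1, 2, 3, 4, 5, 6, 7, 8, 9, 10 the conclusion holds.
k = 11: 2^k = 2048 and 175·k = 1925, so 2048 > 1925.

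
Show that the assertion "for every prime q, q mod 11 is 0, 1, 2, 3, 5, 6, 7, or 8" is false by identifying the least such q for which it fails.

We need the least prime q for which the claim fails.
The first 10 eligible values, up to q = 29, all satisfy the conclusion.
q = 31: 31 mod 11 = 9 — not in {0, 1, 2, 3, 5, 6, 7, 8}.
Hence q = 31 is a counterexample.

q = 31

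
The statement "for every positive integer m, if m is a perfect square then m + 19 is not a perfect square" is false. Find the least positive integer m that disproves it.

m = 81

For m = 1, 4, 9, 16, 25, 36, 49, 64 the conclusion holds.
m = 81: 81 = 9² and 81 + 19 = 100 = 10².
Thus m = 81 disproves the claim, and no smaller m works.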